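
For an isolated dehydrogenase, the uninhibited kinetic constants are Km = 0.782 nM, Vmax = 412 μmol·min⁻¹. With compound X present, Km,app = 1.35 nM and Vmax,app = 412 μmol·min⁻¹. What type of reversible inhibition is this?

competitive

Km increases (0.782 → 1.35 nM) while Vmax is unchanged — the hallmark of competitive inhibition.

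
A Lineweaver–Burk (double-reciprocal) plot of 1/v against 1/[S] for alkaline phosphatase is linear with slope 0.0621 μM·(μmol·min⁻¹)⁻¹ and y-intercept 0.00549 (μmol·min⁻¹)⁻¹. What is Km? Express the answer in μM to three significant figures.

y-intercept = 1/Vmax ⇒ Vmax = 182 μmol·min⁻¹; slope = Km/Vmax ⇒ Km = slope × Vmax.
Km = 0.0621 × 182 = 11.3 μM.

11.3 μM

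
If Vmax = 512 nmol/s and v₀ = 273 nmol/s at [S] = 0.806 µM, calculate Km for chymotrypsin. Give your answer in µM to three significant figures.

0.706 µM

From v = Vmax[S]/(Km+[S]), Km = [S](Vmax − v)/v.
Km = 0.806 × (512 − 273) / 273 = 192.6/273 = 0.706 µM.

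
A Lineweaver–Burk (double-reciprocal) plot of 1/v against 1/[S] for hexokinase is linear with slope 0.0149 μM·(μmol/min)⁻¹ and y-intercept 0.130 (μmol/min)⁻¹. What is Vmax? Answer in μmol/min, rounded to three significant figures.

7.69 μmol/min

The y-intercept of a Lineweaver–Burk plot equals 1/Vmax, so Vmax = 1/0.130 = 7.69 μmol/min.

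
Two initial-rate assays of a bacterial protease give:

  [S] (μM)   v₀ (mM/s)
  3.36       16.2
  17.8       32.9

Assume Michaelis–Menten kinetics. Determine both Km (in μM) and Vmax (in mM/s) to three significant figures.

From v = Vmax[S]/(Km+[S]), each point gives Vmax = v(Km+[S])/[S].
Equating: 16.2(Km+3.36)/3.36 = 32.9(Km+17.8)/17.8.
4.821·Km + 16.2 = 1.848·Km + 32.9, so (4.821 − 1.848)·Km = 32.9 − 16.2.
Km = 16.70/2.973 = 5.62 μM; then Vmax = 16.2(5.62+3.36)/3.36 = 43.3 mM/s.

Km = 5.62 μM; Vmax = 43.3 mM/s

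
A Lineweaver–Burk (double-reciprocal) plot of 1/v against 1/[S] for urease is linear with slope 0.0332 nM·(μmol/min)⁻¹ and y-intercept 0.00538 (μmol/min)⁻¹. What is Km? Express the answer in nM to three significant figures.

6.17 nM

y-intercept = 1/Vmax ⇒ Vmax = 186 μmol/min; slope = Km/Vmax ⇒ Km = slope × Vmax.
Km = 0.0332 × 186 = 6.17 nM.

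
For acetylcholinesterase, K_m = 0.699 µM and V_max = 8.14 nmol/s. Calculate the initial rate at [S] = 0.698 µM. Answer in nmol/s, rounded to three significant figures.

4.07 nmol/s

v = Vmax·[S]/(Km + [S]) = 8.14 × 0.698 / (0.699 + 0.698)
  = 5.682 / 1.397 = 4.07 nmol/s.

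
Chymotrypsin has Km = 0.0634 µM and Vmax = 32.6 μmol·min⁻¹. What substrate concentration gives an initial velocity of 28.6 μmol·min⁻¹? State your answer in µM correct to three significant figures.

Rearranging v = Vmax[S]/(Km+[S]) gives [S] = Km·v/(Vmax − v).
[S] = 0.0634 × 28.6 / (32.6 − 28.6) = 1.813/4.000 = 0.453 µM.

0.453 µM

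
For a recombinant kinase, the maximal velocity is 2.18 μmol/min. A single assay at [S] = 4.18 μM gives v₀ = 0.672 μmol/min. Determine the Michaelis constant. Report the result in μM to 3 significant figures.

9.38 μM

From v = Vmax[S]/(Km+[S]), Km = [S](Vmax − v)/v.
Km = 4.18 × (2.18 − 0.672) / 0.672 = 6.303/0.672 = 9.38 μM.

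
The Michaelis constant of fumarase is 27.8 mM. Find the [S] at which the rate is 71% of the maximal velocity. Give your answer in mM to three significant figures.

68.1 mM

v/Vmax = [S]/(Km+[S]) = 0.71, so [S] = Km·0.71/(1 − 0.71) = 27.8 × 2.448.
[S] = 68.1 mM.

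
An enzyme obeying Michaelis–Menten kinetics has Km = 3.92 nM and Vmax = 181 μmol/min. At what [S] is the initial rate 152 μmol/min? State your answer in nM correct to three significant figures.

Rearranging v = Vmax[S]/(Km+[S]) gives [S] = Km·v/(Vmax − v).
[S] = 3.92 × 152 / (181 − 152) = 595.8/29.00 = 20.5 nM.

20.5 nM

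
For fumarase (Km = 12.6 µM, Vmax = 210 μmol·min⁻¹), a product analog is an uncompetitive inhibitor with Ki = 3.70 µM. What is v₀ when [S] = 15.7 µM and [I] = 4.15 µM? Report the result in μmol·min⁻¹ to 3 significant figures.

With α = 1 + [I]/Ki = 1 + 4.15/3.70 = 2.122, the uncompetitive rate law is v = (Vmax/α)·[S] / (Km/α + [S]).
v = (210/2.122)×15.7 / (12.6/2.122 + 15.7) = 1554/21.64 = 71.8 μmol·min⁻¹.

71.8 μmol·min⁻¹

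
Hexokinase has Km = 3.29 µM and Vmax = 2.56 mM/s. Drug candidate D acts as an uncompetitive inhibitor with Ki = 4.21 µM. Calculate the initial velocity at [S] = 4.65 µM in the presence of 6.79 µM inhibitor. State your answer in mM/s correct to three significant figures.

0.771 mM/s

α = 1 + [I]/Ki = 1 + 6.79/4.21 = 2.613.
For an uncompetitive inhibitor, both parameters are divided by α, giving Vmax/α and Km/α: Km,app = 1.26 µM, Vmax,app = 0.980 mM/s.
v = Vmax,app·[S]/(Km,app + [S]) = 0.980 × 4.65/(1.26 + 4.65) = 0.771 mM/s.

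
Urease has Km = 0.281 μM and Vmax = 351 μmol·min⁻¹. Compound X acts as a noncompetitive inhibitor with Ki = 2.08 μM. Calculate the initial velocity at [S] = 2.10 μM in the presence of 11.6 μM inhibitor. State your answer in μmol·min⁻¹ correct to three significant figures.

With α = 1 + [I]/Ki = 1 + 11.6/2.08 = 6.577, the noncompetitive rate law is v = (Vmax/α)·[S] / (Km + [S]).
v = (351/6.577)×2.10 / (0.281 + 2.10) = 112.1/2.381 = 47.1 μmol·min⁻¹.

47.1 μmol·min⁻¹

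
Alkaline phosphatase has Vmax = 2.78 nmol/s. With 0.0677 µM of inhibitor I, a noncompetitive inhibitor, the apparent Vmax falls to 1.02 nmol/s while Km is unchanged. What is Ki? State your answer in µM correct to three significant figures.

0.0392 µM

Noncompetitive: Vmax,app = Vmax/α with α = 1 + [I]/Ki.
α = Vmax/Vmax,app = 2.78/1.02 = 2.725.
Ki = [I]/(α − 1) = 0.0677/1.725 = 0.0392 µM.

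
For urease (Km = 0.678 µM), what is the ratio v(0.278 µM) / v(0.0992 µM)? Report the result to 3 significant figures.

Since Vmax cancels, v₂/v₁ = [S]₂(Km+[S]₁) / [S]₁(Km+[S]₂).
= 0.278×(0.678+0.0992) / (0.0992×(0.678+0.278)) = 0.2161/0.09484 = 2.28.

2.28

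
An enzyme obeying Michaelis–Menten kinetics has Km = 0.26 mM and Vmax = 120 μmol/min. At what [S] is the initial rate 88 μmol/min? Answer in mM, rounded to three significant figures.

0.715 mM

Rearranging v = Vmax[S]/(Km+[S]) gives [S] = Km·v/(Vmax − v).
[S] = 0.26 × 88 / (120 − 88) = 22.88/32.00 = 0.715 mM.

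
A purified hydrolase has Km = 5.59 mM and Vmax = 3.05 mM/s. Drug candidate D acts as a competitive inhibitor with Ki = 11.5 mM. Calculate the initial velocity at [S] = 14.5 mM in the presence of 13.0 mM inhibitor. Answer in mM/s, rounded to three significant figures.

With α = 1 + [I]/Ki = 1 + 13.0/11.5 = 2.130, the competitive rate law is v = Vmax[S] / (αKm + [S]).
v = 3.05×14.5 / (2.130×5.59 + 14.5) = 44.22/26.41 = 1.67 mM/s.

1.67 mM/s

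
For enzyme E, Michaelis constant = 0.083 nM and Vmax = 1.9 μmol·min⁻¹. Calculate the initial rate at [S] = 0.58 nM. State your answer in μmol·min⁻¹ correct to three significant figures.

1.66 μmol·min⁻¹

[S]/(Km+[S]) = 0.58/0.6630 = 0.8748, the fractional saturation.
v = 0.8748 × Vmax = 0.8748 × 1.9 = 1.66 μmol·min⁻¹.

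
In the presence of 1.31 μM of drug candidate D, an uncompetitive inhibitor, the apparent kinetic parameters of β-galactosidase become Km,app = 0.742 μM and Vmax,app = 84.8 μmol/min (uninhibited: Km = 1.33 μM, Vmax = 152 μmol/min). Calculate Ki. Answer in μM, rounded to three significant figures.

Uncompetitive: Vmax,app = Vmax/α (and Km,app = Km/α) with α = 1 + [I]/Ki.
α = Vmax/Vmax,app = 152/84.8 = 1.792.
Ki = [I]/(α − 1) = 1.31/0.7925 = 1.65 μM.

1.65 μM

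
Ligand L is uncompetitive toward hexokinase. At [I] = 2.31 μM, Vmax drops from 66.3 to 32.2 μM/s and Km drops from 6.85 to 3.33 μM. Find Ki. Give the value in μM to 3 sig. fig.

Uncompetitive: Vmax,app = Vmax/α (and Km,app = Km/α) with α = 1 + [I]/Ki.
α = Vmax/Vmax,app = 66.3/32.2 = 2.059.
Ki = [I]/(α − 1) = 2.31/1.059 = 2.18 μM.

2.18 μM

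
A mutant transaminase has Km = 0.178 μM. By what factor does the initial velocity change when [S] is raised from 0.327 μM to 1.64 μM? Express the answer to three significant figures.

The fractional saturations are [S]/(Km+[S]) = 0.327/0.5050 = 0.6475 and 1.64/1.818 = 0.9021.
v₂/v₁ is just their ratio: 0.9021/0.6475 = 1.39.

1.39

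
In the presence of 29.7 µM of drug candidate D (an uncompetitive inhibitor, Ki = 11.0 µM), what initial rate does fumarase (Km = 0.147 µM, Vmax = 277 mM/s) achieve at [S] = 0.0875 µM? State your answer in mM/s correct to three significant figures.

α = 1 + [I]/Ki = 1 + 29.7/11.0 = 3.700.
For an uncompetitive inhibitor, both parameters are divided by α, giving Vmax/α and Km/α: Km,app = 0.0397 µM, Vmax,app = 74.9 mM/s.
v = Vmax,app·[S]/(Km,app + [S]) = 74.9 × 0.0875/(0.0397 + 0.0875) = 51.5 mM/s.

51.5 mM/s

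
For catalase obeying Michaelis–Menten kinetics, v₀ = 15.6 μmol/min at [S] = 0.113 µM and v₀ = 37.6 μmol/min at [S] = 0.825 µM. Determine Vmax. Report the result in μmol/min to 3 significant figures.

48.4 μmol/min

From v = Vmax[S]/(Km+[S]), each point gives Vmax = v(Km+[S])/[S].
Equating: 15.6(Km+0.113)/0.113 = 37.6(Km+0.825)/0.825.
138.1·Km + 15.6 = 45.58·Km + 37.6, so (138.1 − 45.58)·Km = 37.6 − 15.6.
Km = 22.00/92.48 = 0.238 µM; then Vmax = 15.6(0.238+0.113)/0.113 = 48.4 μmol/min.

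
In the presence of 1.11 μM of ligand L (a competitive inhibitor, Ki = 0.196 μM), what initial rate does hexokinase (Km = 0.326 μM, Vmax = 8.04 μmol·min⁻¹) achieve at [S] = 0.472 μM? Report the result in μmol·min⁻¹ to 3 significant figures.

With α = 1 + [I]/Ki = 1 + 1.11/0.196 = 6.663, the competitive rate law is v = Vmax[S] / (αKm + [S]).
v = 8.04×0.472 / (6.663×0.326 + 0.472) = 3.795/2.644 = 1.44 μmol·min⁻¹.

1.44 μmol·min⁻¹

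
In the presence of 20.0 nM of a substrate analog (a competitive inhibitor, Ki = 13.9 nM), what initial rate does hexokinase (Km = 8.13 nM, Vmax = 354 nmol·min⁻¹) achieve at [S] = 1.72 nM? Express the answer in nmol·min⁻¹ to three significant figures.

28.3 nmol·min⁻¹

With α = 1 + [I]/Ki = 1 + 20.0/13.9 = 2.439, the competitive rate law is v = Vmax[S] / (αKm + [S]).
v = 354×1.72 / (2.439×8.13 + 1.72) = 608.9/21.55 = 28.3 nmol·min⁻¹.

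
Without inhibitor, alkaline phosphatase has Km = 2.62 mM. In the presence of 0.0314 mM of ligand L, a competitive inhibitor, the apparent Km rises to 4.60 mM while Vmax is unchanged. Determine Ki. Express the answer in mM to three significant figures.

Competitive: Km,app = α·Km with α = 1 + [I]/Ki.
α = Km,app/Km = 4.60/2.62 = 1.756.
Ki = [I]/(α − 1) = 0.0314/0.7557 = 0.0415 mM.

0.0415 mM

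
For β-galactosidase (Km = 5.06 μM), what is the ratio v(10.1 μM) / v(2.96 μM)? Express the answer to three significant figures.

The fractional saturations are [S]/(Km+[S]) = 2.96/8.020 = 0.3691 and 10.1/15.16 = 0.6662.
v₂/v₁ is just their ratio: 0.6662/0.3691 = 1.81.

1.81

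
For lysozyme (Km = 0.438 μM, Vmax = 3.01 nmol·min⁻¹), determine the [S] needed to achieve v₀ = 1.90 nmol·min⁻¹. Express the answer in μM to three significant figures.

0.750 μM

Rearranging v = Vmax[S]/(Km+[S]) gives [S] = Km·v/(Vmax − v).
[S] = 0.438 × 1.90 / (3.01 − 1.90) = 0.8322/1.110 = 0.750 μM.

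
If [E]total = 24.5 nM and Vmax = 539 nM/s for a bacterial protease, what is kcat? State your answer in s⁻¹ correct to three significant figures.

22.0 s⁻¹

kcat = Vmax/[E]total = 539 nM/s / 24.5 nM = 22.0 s⁻¹.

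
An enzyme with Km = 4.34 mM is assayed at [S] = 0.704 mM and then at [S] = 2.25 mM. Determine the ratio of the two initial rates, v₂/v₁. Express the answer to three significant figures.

Since Vmax cancels, v₂/v₁ = [S]₂(Km+[S]₁) / [S]₁(Km+[S]₂).
= 2.25×(4.34+0.704) / (0.704×(4.34+2.25)) = 11.35/4.639 = 2.45.

2.45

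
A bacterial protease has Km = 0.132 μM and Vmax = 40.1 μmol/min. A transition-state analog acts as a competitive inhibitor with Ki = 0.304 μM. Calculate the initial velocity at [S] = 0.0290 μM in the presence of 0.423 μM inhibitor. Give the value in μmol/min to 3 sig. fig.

α = 1 + [I]/Ki = 1 + 0.423/0.304 = 2.391.
For a competitive inhibitor, Vmax is unchanged and the apparent Km becomes α·Km: Km,app = 0.316 μM, Vmax,app = 40.1 μmol/min.
v = Vmax,app·[S]/(Km,app + [S]) = 40.1 × 0.0290/(0.316 + 0.0290) = 3.37 μmol/min.

3.37 μmol/min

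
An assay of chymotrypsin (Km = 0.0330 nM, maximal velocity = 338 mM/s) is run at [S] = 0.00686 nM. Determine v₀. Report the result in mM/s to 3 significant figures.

58.2 mM/s

[S]/(Km+[S]) = 0.00686/0.03986 = 0.1721, the fractional saturation.
v = 0.1721 × Vmax = 0.1721 × 338 = 58.2 mM/s.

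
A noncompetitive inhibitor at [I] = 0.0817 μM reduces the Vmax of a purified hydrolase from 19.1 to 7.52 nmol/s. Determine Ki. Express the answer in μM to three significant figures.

Noncompetitive: Vmax,app = Vmax/α with α = 1 + [I]/Ki.
α = Vmax/Vmax,app = 19.1/7.52 = 2.540.
Ki = [I]/(α − 1) = 0.0817/1.540 = 0.0531 μM.

0.0531 μM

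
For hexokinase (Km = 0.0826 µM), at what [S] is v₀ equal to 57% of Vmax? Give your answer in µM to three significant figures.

v/Vmax = [S]/(Km+[S]) = 0.57, so [S] = Km·0.57/(1 − 0.57) = 0.0826 × 1.326.
[S] = 0.109 µM.

0.109 µM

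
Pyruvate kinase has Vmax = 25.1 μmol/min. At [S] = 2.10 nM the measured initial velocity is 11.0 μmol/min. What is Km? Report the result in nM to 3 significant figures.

v/Vmax = 11.0/25.1 = 0.4382 = [S]/(Km+[S]).
So Km + [S] = [S]/0.4382 = 4.792 nM, giving Km = 4.792 − 2.10 = 2.69 nM.

2.69 nM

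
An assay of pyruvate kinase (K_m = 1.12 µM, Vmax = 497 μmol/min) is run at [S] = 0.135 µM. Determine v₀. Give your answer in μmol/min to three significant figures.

[S]/(Km+[S]) = 0.135/1.255 = 0.1076, the fractional saturation.
v = 0.1076 × Vmax = 0.1076 × 497 = 53.5 μmol/min.

53.5 μmol/min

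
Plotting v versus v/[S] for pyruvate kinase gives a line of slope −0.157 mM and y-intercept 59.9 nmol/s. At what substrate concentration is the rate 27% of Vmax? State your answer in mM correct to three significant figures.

The Eadie–Hofstee slope gives Km = 0.157 mM (slope = −Km).
v/Vmax = [S]/(Km+[S]) = 0.27 ⇒ [S] = Km·0.27/(1−0.27) = 0.157 × 0.3699 = 0.0581 mM.

0.0581 mM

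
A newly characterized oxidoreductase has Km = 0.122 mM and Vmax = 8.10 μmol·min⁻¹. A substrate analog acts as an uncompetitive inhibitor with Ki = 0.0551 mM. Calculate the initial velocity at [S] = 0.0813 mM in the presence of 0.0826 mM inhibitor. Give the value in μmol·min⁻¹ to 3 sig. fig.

2.03 μmol·min⁻¹

With α = 1 + [I]/Ki = 1 + 0.0826/0.0551 = 2.499, the uncompetitive rate law is v = (Vmax/α)·[S] / (Km/α + [S]).
v = (8.10/2.499)×0.0813 / (0.122/2.499 + 0.0813) = 0.2635/0.1301 = 2.03 μmol·min⁻¹.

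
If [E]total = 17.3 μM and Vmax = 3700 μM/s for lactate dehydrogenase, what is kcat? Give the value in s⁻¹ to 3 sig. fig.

kcat = Vmax/[E]total = 3700 μM/s / 17.3 μM = 214 s⁻¹.

214 s⁻¹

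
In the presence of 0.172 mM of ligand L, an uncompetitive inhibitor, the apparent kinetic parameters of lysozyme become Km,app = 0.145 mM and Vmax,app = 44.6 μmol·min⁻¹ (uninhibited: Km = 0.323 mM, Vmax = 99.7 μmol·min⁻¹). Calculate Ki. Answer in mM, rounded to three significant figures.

0.139 mM

Uncompetitive: Vmax,app = Vmax/α (and Km,app = Km/α) with α = 1 + [I]/Ki.
α = Vmax/Vmax,app = 99.7/44.6 = 2.235.
Since α = 1 + [I]/Ki, [I]/Ki = 2.235 − 1 = 1.235 and Ki = 0.172/1.235 = 0.139 mM.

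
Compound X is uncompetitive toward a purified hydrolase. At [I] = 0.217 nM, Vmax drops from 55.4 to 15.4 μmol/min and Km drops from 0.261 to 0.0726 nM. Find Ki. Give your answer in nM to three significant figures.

0.0835 nM

Uncompetitive: Vmax,app = Vmax/α (and Km,app = Km/α) with α = 1 + [I]/Ki.
α = Vmax/Vmax,app = 55.4/15.4 = 3.597.
Ki = [I]/(α − 1) = 0.217/2.597 = 0.0835 nM.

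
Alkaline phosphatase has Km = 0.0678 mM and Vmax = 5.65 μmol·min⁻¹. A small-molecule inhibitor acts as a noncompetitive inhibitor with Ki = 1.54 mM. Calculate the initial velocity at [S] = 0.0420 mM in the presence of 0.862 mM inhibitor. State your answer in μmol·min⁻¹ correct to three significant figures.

α = 1 + [I]/Ki = 1 + 0.862/1.54 = 1.560.
For a noncompetitive inhibitor, Vmax is reduced to Vmax/α while Km is unchanged: Km,app = 0.0678 mM, Vmax,app = 3.62 μmol·min⁻¹.
v = Vmax,app·[S]/(Km,app + [S]) = 3.62 × 0.0420/(0.0678 + 0.0420) = 1.39 μmol·min⁻¹.

1.39 μmol·min⁻¹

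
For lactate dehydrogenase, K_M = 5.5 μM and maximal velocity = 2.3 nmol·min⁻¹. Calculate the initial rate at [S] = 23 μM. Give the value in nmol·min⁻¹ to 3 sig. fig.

[S]/(Km+[S]) = 23/28.50 = 0.8070, the fractional saturation.
v = 0.8070 × Vmax = 0.8070 × 2.3 = 1.86 nmol·min⁻¹.

1.86 nmol·min⁻¹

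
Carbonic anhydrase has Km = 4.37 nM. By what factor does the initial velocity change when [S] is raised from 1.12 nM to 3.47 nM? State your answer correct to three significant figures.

Since Vmax cancels, v₂/v₁ = [S]₂(Km+[S]₁) / [S]₁(Km+[S]₂).
= 3.47×(4.37+1.12) / (1.12×(4.37+3.47)) = 19.05/8.781 = 2.17.

2.17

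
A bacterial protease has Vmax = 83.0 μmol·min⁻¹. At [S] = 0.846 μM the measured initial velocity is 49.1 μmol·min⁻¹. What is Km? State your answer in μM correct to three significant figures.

0.584 μM

v/Vmax = 49.1/83.0 = 0.5916 = [S]/(Km+[S]).
So Km + [S] = [S]/0.5916 = 1.430 μM, giving Km = 1.430 − 0.846 = 0.584 μM.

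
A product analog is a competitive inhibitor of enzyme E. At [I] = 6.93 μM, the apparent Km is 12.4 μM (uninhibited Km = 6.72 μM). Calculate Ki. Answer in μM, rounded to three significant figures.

Competitive: Km,app = α·Km with α = 1 + [I]/Ki.
α = Km,app/Km = 12.4/6.72 = 1.845.
Ki = [I]/(α − 1) = 6.93/0.8452 = 8.20 μM.

8.20 μM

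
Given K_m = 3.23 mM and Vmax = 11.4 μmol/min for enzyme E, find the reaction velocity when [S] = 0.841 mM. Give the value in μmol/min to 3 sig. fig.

[S]/(Km+[S]) = 0.841/4.071 = 0.2066, the fractional saturation.
v = 0.2066 × Vmax = 0.2066 × 11.4 = 2.36 μmol/min.

2.36 μmol/min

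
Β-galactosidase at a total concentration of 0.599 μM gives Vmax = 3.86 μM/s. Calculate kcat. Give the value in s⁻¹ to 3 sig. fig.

kcat = Vmax/[E]total = 3.86 μM/s / 0.599 μM = 6.44 s⁻¹.

6.44 s⁻¹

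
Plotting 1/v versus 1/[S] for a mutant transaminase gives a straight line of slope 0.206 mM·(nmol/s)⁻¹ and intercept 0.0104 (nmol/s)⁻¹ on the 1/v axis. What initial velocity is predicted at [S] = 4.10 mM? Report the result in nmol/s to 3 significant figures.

16.5 nmol/s

The y-intercept is 1/Vmax, so Vmax = 1/0.0104 = 96.2 nmol/s.
The slope is Km/Vmax, so Km = 0.206 × 96.2 = 19.8 mM.
Then v = 96.2 × 4.10/(19.8 + 4.10) = 16.5 nmol/s.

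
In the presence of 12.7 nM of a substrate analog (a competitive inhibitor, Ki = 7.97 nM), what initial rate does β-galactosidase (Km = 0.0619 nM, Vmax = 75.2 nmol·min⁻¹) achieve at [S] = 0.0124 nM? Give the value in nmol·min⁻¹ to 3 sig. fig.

5.39 nmol·min⁻¹

α = 1 + [I]/Ki = 1 + 12.7/7.97 = 2.593.
For a competitive inhibitor, Vmax is unchanged and the apparent Km becomes α·Km: Km,app = 0.161 nM, Vmax,app = 75.2 nmol·min⁻¹.
v = Vmax,app·[S]/(Km,app + [S]) = 75.2 × 0.0124/(0.161 + 0.0124) = 5.39 nmol·min⁻¹.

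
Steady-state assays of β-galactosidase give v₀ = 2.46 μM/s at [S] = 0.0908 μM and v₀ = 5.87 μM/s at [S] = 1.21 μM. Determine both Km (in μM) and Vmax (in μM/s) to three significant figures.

Km = 0.153 μM; Vmax = 6.61 μM/s

In reciprocal form, 1/v = (Km/Vmax)·(1/[S]) + 1/Vmax. The two points give (1/[S], 1/v) = (11.01, 0.4065) and (0.8264, 0.1704).
Slope = (0.4065 − 0.1704)/(11.01 − 0.8264) = 0.02318; intercept = 0.4065 − 0.02318×11.01 = 0.1512.
Vmax = 1/intercept = 6.61 μM/s; Km = slope × Vmax = 0.02318 × 6.61 = 0.153 μM.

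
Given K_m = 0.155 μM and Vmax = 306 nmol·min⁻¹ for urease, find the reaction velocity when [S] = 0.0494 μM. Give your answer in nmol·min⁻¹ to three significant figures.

74.0 nmol·min⁻¹

[S]/(Km+[S]) = 0.0494/0.2044 = 0.2417, the fractional saturation.
v = 0.2417 × Vmax = 0.2417 × 306 = 74.0 nmol·min⁻¹.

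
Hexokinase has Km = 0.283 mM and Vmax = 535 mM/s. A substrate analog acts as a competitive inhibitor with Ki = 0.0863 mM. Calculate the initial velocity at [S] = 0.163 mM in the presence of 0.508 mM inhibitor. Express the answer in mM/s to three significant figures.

α = 1 + [I]/Ki = 1 + 0.508/0.0863 = 6.886.
For a competitive inhibitor, Vmax is unchanged and the apparent Km becomes α·Km: Km,app = 1.95 mM, Vmax,app = 535 mM/s.
v = Vmax,app·[S]/(Km,app + [S]) = 535 × 0.163/(1.95 + 0.163) = 41.3 mM/s.

41.3 mM/s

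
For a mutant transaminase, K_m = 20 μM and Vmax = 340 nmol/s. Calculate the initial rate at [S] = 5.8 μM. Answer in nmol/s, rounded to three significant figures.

76.4 nmol/s

v = Vmax·[S]/(Km + [S]) = 340 × 5.8 / (20 + 5.8)
  = 1972 / 25.80 = 76.4 nmol/s.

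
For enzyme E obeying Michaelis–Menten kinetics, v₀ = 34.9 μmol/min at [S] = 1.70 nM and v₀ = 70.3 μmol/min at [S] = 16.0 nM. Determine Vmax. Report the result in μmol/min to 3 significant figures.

79.9 μmol/min

In reciprocal form, 1/v = (Km/Vmax)·(1/[S]) + 1/Vmax. The two points give (1/[S], 1/v) = (0.5882, 0.02865) and (0.06250, 0.01422).
Slope = (0.02865 − 0.01422)/(0.5882 − 0.06250) = 0.02744; intercept = 0.02865 − 0.02744×0.5882 = 0.01251.
Vmax = 1/intercept = 79.9 μmol/min; Km = slope × Vmax = 0.02744 × 79.9 = 2.19 nM.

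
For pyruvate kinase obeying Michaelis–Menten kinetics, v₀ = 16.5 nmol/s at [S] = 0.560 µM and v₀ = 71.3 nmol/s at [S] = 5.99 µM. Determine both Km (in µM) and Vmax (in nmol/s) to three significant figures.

Km = 3.12 µM; Vmax = 108 nmol/s

In reciprocal form, 1/v = (Km/Vmax)·(1/[S]) + 1/Vmax. The two points give (1/[S], 1/v) = (1.786, 0.06061) and (0.1669, 0.01403).
Slope = (0.06061 − 0.01403)/(1.786 − 0.1669) = 0.02878; intercept = 0.06061 − 0.02878×1.786 = 0.009221.
Vmax = 1/intercept = 108 nmol/s; Km = slope × Vmax = 0.02878 × 108 = 3.12 µM.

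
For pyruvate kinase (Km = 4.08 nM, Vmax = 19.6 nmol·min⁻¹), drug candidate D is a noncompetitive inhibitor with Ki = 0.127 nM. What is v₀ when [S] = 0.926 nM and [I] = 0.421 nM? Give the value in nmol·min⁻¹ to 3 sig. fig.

α = 1 + [I]/Ki = 1 + 0.421/0.127 = 4.315.
For a noncompetitive inhibitor, Vmax is reduced to Vmax/α while Km is unchanged: Km,app = 4.08 nM, Vmax,app = 4.54 nmol·min⁻¹.
v = Vmax,app·[S]/(Km,app + [S]) = 4.54 × 0.926/(4.08 + 0.926) = 0.840 nmol·min⁻¹.

0.840 nmol·min⁻¹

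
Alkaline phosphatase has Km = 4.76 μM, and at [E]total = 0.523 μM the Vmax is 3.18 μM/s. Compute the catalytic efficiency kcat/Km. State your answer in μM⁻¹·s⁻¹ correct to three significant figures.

kcat = Vmax/[E]total = 3.18/0.523 = 6.08 s⁻¹.
kcat/Km = 6.08/4.76 = 1.28 μM⁻¹·s⁻¹.

1.28 μM⁻¹·s⁻¹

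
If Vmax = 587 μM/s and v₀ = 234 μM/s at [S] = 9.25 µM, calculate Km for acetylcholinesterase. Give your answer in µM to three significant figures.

v/Vmax = 234/587 = 0.3986 = [S]/(Km+[S]).
So Km + [S] = [S]/0.3986 = 23.20 µM, giving Km = 23.20 − 9.25 = 14.0 µM.

14.0 µM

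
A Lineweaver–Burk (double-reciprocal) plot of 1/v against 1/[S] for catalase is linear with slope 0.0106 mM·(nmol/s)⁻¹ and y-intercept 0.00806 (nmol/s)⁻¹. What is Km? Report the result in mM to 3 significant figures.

1.32 mM

y-intercept = 1/Vmax ⇒ Vmax = 124 nmol/s; slope = Km/Vmax ⇒ Km = slope × Vmax.
Km = 0.0106 × 124 = 1.32 mM.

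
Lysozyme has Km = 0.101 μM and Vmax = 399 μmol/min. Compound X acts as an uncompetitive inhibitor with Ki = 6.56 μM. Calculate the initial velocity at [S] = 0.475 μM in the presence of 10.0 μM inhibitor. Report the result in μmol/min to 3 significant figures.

With α = 1 + [I]/Ki = 1 + 10.0/6.56 = 2.524, the uncompetitive rate law is v = (Vmax/α)·[S] / (Km/α + [S]).
v = (399/2.524)×0.475 / (0.101/2.524 + 0.475) = 75.08/0.5150 = 146 μmol/min.

146 μmol/min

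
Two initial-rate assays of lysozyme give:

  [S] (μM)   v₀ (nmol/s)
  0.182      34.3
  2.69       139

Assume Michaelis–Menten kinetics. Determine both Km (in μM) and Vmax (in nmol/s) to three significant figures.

Km = 0.765 μM; Vmax = 179 nmol/s

From v = Vmax[S]/(Km+[S]), each point gives Vmax = v(Km+[S])/[S].
Equating: 34.3(Km+0.182)/0.182 = 139(Km+2.69)/2.69.
188.5·Km + 34.3 = 51.67·Km + 139, so (188.5 − 51.67)·Km = 139 − 34.3.
Km = 104.7/136.8 = 0.765 μM; then Vmax = 34.3(0.765+0.182)/0.182 = 179 nmol/s.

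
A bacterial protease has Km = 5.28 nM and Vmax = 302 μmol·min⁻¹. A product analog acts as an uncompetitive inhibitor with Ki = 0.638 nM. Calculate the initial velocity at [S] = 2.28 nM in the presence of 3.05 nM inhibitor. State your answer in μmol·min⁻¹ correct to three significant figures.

α = 1 + [I]/Ki = 1 + 3.05/0.638 = 5.781.
For an uncompetitive inhibitor, both parameters are divided by α, giving Vmax/α and Km/α: Km,app = 0.913 nM, Vmax,app = 52.2 μmol·min⁻¹.
v = Vmax,app·[S]/(Km,app + [S]) = 52.2 × 2.28/(0.913 + 2.28) = 37.3 μmol·min⁻¹.

37.3 μmol·min⁻¹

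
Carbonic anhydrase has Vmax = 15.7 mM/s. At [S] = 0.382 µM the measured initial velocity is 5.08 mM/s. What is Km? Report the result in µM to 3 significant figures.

0.799 µM

v/Vmax = 5.08/15.7 = 0.3236 = [S]/(Km+[S]).
So Km + [S] = [S]/0.3236 = 1.181 µM, giving Km = 1.181 − 0.382 = 0.799 µM.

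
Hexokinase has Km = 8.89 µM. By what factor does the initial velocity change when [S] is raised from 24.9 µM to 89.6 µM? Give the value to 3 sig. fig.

1.23

Since Vmax cancels, v₂/v₁ = [S]₂(Km+[S]₁) / [S]₁(Km+[S]₂).
= 89.6×(8.89+24.9) / (24.9×(8.89+89.6)) = 3028/2452 = 1.23.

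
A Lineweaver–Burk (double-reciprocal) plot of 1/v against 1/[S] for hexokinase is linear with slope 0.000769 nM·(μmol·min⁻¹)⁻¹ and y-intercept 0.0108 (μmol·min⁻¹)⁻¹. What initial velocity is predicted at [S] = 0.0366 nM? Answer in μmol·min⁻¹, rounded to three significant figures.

31.4 μmol·min⁻¹

The y-intercept is 1/Vmax, so Vmax = 1/0.0108 = 92.6 μmol·min⁻¹.
The slope is Km/Vmax, so Km = 0.000769 × 92.6 = 0.0712 nM.
Then v = 92.6 × 0.0366/(0.0712 + 0.0366) = 31.4 μmol·min⁻¹.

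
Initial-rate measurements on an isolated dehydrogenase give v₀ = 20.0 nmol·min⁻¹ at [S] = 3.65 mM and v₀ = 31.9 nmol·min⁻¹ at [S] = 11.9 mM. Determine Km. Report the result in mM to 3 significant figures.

From v = Vmax[S]/(Km+[S]), each point gives Vmax = v(Km+[S])/[S].
Equating: 20.0(Km+3.65)/3.65 = 31.9(Km+11.9)/11.9.
5.479·Km + 20.0 = 2.681·Km + 31.9, so (5.479 − 2.681)·Km = 31.9 − 20.0.
Km = 11.90/2.799 = 4.25 mM; then Vmax = 20.0(4.25+3.65)/3.65 = 43.3 nmol·min⁻¹.

4.25 mM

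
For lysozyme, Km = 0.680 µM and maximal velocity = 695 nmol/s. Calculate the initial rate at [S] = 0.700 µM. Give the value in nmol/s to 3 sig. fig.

v = Vmax·[S]/(Km + [S]) = 695 × 0.700 / (0.680 + 0.700)
  = 486.5 / 1.380 = 353 nmol/s.

353 nmol/s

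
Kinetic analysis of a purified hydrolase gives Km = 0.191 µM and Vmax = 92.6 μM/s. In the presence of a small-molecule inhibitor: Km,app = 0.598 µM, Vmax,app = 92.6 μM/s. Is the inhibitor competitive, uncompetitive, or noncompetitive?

competitive

Km increases (0.191 → 0.598 µM) while Vmax is unchanged — the hallmark of competitive inhibition.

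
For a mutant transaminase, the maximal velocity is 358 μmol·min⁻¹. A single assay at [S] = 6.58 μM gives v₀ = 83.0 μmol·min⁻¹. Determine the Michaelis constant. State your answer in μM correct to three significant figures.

From v = Vmax[S]/(Km+[S]), Km = [S](Vmax − v)/v.
Km = 6.58 × (358 − 83.0) / 83.0 = 1810/83.0 = 21.8 μM.

21.8 μM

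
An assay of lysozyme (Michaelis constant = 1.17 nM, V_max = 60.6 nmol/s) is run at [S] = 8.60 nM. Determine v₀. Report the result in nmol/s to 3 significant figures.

v = Vmax·[S]/(Km + [S]) = 60.6 × 8.60 / (1.17 + 8.60)
  = 521.2 / 9.770 = 53.3 nmol/s.

53.3 nmol/s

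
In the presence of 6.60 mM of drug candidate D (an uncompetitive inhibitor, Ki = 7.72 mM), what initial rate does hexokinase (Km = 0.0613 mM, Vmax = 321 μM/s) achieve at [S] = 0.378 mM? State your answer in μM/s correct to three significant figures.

159 μM/s

α = 1 + [I]/Ki = 1 + 6.60/7.72 = 1.855.
For an uncompetitive inhibitor, both parameters are divided by α, giving Vmax/α and Km/α: Km,app = 0.0330 mM, Vmax,app = 173 μM/s.
v = Vmax,app·[S]/(Km,app + [S]) = 173 × 0.378/(0.0330 + 0.378) = 159 μM/s.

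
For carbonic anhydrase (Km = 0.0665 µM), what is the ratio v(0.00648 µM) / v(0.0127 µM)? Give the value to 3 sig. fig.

Since Vmax cancels, v₂/v₁ = [S]₂(Km+[S]₁) / [S]₁(Km+[S]₂).
= 0.00648×(0.0665+0.0127) / (0.0127×(0.0665+0.00648)) = 0.0005132/0.0009268 = 0.554.

0.554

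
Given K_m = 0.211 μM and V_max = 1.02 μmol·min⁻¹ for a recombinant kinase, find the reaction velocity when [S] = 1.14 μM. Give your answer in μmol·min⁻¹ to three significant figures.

0.861 μmol·min⁻¹

[S]/(Km+[S]) = 1.14/1.351 = 0.8438, the fractional saturation.
v = 0.8438 × Vmax = 0.8438 × 1.02 = 0.861 μmol·min⁻¹.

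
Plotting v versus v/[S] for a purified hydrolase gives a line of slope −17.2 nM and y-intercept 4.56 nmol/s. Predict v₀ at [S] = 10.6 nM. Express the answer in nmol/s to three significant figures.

1.74 nmol/s

In the Eadie–Hofstee form v = Vmax − Km·(v/[S]), the slope is −Km and the intercept is Vmax, so Km = 17.2 nM and Vmax = 4.56 nmol/s.
v = 4.56 × 10.6/(17.2 + 10.6) = 1.74 nmol/s.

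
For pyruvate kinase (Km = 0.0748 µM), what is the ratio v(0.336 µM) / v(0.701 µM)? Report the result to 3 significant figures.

The fractional saturations are [S]/(Km+[S]) = 0.701/0.7758 = 0.9036 and 0.336/0.4108 = 0.8179.
v₂/v₁ is just their ratio: 0.8179/0.9036 = 0.905.

0.905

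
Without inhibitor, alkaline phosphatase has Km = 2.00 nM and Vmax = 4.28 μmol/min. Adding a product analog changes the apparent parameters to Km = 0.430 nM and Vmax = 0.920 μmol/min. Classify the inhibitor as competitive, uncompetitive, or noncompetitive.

uncompetitive

Both Km and Vmax decrease by the same factor (~4.65-fold) — characteristic of uncompetitive inhibition.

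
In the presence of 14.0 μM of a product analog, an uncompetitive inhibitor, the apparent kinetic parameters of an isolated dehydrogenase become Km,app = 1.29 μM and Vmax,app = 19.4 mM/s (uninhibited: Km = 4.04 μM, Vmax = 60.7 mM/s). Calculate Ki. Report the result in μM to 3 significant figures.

6.58 μM

Uncompetitive: Vmax,app = Vmax/α (and Km,app = Km/α) with α = 1 + [I]/Ki.
α = Vmax/Vmax,app = 60.7/19.4 = 3.129.
Since α = 1 + [I]/Ki, [I]/Ki = 3.129 − 1 = 2.129 and Ki = 14.0/2.129 = 6.58 μM.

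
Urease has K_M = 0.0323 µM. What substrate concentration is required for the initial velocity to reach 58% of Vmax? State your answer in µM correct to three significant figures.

v/Vmax = [S]/(Km+[S]) = 0.58, so [S] = Km·0.58/(1 − 0.58) = 0.0323 × 1.381.
[S] = 0.0446 µM.

0.0446 µM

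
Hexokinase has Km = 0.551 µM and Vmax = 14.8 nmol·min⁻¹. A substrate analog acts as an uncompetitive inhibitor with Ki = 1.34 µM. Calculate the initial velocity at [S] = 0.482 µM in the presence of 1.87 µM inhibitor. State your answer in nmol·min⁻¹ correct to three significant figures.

4.18 nmol·min⁻¹

α = 1 + [I]/Ki = 1 + 1.87/1.34 = 2.396.
For an uncompetitive inhibitor, both parameters are divided by α, giving Vmax/α and Km/α: Km,app = 0.230 µM, Vmax,app = 6.18 nmol·min⁻¹.
v = Vmax,app·[S]/(Km,app + [S]) = 6.18 × 0.482/(0.230 + 0.482) = 4.18 nmol·min⁻¹.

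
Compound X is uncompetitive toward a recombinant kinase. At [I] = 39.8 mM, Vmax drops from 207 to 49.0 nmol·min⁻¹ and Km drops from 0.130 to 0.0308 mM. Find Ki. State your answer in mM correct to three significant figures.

12.3 mM

Uncompetitive: Vmax,app = Vmax/α (and Km,app = Km/α) with α = 1 + [I]/Ki.
α = Vmax/Vmax,app = 207/49.0 = 4.224.
Since α = 1 + [I]/Ki, [I]/Ki = 4.224 − 1 = 3.224 and Ki = 39.8/3.224 = 12.3 mM.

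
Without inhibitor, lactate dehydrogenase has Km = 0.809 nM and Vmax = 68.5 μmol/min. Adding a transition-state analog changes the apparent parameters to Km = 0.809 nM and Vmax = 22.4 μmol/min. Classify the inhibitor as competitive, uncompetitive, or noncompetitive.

noncompetitive

Vmax decreases (68.5 → 22.4 μmol/min) while Km is unchanged — pure noncompetitive inhibition.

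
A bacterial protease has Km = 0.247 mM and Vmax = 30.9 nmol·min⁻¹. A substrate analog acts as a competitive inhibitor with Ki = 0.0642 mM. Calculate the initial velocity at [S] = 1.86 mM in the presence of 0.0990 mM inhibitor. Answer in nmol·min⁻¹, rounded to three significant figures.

α = 1 + [I]/Ki = 1 + 0.0990/0.0642 = 2.542.
For a competitive inhibitor, Vmax is unchanged and the apparent Km becomes α·Km: Km,app = 0.628 mM, Vmax,app = 30.9 nmol·min⁻¹.
v = Vmax,app·[S]/(Km,app + [S]) = 30.9 × 1.86/(0.628 + 1.86) = 23.1 nmol·min⁻¹.

23.1 nmol·min⁻¹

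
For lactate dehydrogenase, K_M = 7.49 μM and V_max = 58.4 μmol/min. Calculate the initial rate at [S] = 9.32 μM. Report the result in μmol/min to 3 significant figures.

v = Vmax·[S]/(Km + [S]) = 58.4 × 9.32 / (7.49 + 9.32)
  = 544.3 / 16.81 = 32.4 μmol/min.

32.4 μmol/min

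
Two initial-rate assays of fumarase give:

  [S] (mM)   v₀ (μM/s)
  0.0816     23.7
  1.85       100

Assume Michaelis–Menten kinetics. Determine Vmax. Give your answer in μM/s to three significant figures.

From v = Vmax[S]/(Km+[S]), each point gives Vmax = v(Km+[S])/[S].
Equating: 23.7(Km+0.0816)/0.0816 = 100(Km+1.85)/1.85.
290.4·Km + 23.7 = 54.05·Km + 100, so (290.4 − 54.05)·Km = 100 − 23.7.
Km = 76.30/236.4 = 0.323 mM; then Vmax = 23.7(0.323+0.0816)/0.0816 = 117 μM/s.

117 μM/s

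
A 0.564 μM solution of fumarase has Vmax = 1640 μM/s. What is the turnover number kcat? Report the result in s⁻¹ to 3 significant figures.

kcat = Vmax/[E]total = 1640 μM/s / 0.564 μM = 2910 s⁻¹.

2910 s⁻¹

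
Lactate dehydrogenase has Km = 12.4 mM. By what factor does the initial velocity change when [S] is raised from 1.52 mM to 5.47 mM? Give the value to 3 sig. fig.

The fractional saturations are [S]/(Km+[S]) = 1.52/13.92 = 0.1092 and 5.47/17.87 = 0.3061.
v₂/v₁ is just their ratio: 0.3061/0.1092 = 2.80.

2.80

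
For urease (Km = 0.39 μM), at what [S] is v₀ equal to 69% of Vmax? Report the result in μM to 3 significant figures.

0.868 μM

v/Vmax = [S]/(Km+[S]) = 0.69, so [S] = Km·0.69/(1 − 0.69) = 0.39 × 2.226.
[S] = 0.868 μM.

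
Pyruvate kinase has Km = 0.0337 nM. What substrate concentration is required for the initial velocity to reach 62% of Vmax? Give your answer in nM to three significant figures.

v/Vmax = [S]/(Km+[S]) = 0.62, so [S] = Km·0.62/(1 − 0.62) = 0.0337 × 1.632.
[S] = 0.0550 nM.

0.0550 nM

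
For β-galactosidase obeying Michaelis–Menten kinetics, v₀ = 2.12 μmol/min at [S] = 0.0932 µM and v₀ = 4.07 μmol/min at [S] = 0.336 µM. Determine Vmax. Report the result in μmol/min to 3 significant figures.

From v = Vmax[S]/(Km+[S]), each point gives Vmax = v(Km+[S])/[S].
Equating: 2.12(Km+0.0932)/0.0932 = 4.07(Km+0.336)/0.336.
22.75·Km + 2.12 = 12.11·Km + 4.07, so (22.75 − 12.11)·Km = 4.07 − 2.12.
Km = 1.950/10.63 = 0.183 µM; then Vmax = 2.12(0.183+0.0932)/0.0932 = 6.29 μmol/min.

6.29 μmol/min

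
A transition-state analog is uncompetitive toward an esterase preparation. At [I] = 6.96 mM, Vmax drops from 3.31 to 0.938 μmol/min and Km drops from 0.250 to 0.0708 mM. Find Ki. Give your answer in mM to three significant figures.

Uncompetitive: Vmax,app = Vmax/α (and Km,app = Km/α) with α = 1 + [I]/Ki.
α = Vmax/Vmax,app = 3.31/0.938 = 3.529.
Since α = 1 + [I]/Ki, [I]/Ki = 3.529 − 1 = 2.529 and Ki = 6.96/2.529 = 2.75 mM.

2.75 mM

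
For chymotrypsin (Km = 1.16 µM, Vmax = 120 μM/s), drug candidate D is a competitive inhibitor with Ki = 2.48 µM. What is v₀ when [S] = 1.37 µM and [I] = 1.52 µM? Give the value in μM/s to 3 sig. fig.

50.7 μM/s

α = 1 + [I]/Ki = 1 + 1.52/2.48 = 1.613.
For a competitive inhibitor, Vmax is unchanged and the apparent Km becomes α·Km: Km,app = 1.87 µM, Vmax,app = 120 μM/s.
v = Vmax,app·[S]/(Km,app + [S]) = 120 × 1.37/(1.87 + 1.37) = 50.7 μM/s.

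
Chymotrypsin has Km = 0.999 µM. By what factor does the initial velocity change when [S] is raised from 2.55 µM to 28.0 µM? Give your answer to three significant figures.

The fractional saturations are [S]/(Km+[S]) = 2.55/3.549 = 0.7185 and 28.0/29.00 = 0.9656.
v₂/v₁ is just their ratio: 0.9656/0.7185 = 1.34.

1.34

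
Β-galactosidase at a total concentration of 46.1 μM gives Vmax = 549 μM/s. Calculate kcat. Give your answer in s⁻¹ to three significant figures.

kcat = Vmax/[E]total = 549 μM/s / 46.1 μM = 11.9 s⁻¹.

11.9 s⁻¹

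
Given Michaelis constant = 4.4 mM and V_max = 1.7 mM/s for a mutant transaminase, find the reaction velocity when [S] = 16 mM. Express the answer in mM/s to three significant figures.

1.33 mM/s

v = Vmax·[S]/(Km + [S]) = 1.7 × 16 / (4.4 + 16)
  = 27.20 / 20.40 = 1.33 mM/s.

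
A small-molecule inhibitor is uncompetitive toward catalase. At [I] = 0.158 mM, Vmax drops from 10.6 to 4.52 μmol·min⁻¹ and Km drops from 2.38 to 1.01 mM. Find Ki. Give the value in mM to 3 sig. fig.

0.117 mM

Uncompetitive: Vmax,app = Vmax/α (and Km,app = Km/α) with α = 1 + [I]/Ki.
α = Vmax/Vmax,app = 10.6/4.52 = 2.345.
Since α = 1 + [I]/Ki, [I]/Ki = 2.345 − 1 = 1.345 and Ki = 0.158/1.345 = 0.117 mM.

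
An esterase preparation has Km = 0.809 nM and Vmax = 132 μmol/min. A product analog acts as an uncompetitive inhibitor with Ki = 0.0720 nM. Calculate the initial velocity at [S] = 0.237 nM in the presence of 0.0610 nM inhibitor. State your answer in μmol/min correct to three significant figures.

25.1 μmol/min

With α = 1 + [I]/Ki = 1 + 0.0610/0.0720 = 1.847, the uncompetitive rate law is v = (Vmax/α)·[S] / (Km/α + [S]).
v = (132/1.847)×0.237 / (0.809/1.847 + 0.237) = 16.94/0.6750 = 25.1 μmol/min.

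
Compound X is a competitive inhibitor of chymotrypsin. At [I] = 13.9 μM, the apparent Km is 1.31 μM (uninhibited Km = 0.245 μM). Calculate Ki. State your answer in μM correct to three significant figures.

3.20 μM

Competitive: Km,app = α·Km with α = 1 + [I]/Ki.
α = Km,app/Km = 1.31/0.245 = 5.347.
Since α = 1 + [I]/Ki, [I]/Ki = 5.347 − 1 = 4.347 and Ki = 13.9/4.347 = 3.20 μM.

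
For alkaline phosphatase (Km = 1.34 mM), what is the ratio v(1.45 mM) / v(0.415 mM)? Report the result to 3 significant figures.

2.20

The fractional saturations are [S]/(Km+[S]) = 0.415/1.755 = 0.2365 and 1.45/2.790 = 0.5197.
v₂/v₁ is just their ratio: 0.5197/0.2365 = 2.20.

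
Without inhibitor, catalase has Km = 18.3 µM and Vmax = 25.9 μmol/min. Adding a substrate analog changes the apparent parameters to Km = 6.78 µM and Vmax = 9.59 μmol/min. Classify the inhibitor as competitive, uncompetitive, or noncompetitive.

uncompetitive

Both Km and Vmax decrease by the same factor (~2.70-fold) — characteristic of uncompetitive inhibition.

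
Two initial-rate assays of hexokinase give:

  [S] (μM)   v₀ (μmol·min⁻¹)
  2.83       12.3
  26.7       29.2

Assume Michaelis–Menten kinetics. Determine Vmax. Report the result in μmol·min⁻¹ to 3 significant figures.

34.9 μmol·min⁻¹

From v = Vmax[S]/(Km+[S]), each point gives Vmax = v(Km+[S])/[S].
Equating: 12.3(Km+2.83)/2.83 = 29.2(Km+26.7)/26.7.
4.346·Km + 12.3 = 1.094·Km + 29.2, so (4.346 − 1.094)·Km = 29.2 − 12.3.
Km = 16.90/3.253 = 5.20 μM; then Vmax = 12.3(5.20+2.83)/2.83 = 34.9 μmol·min⁻¹.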